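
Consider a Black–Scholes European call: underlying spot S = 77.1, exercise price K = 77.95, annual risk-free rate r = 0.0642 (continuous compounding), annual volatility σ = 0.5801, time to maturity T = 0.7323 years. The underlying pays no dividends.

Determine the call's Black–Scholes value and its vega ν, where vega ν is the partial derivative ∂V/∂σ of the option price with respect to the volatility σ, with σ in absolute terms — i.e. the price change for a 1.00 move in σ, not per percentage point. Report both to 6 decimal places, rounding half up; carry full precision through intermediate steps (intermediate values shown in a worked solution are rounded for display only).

price = 16.249410
ν = 25.001029

σ√T = 0.5801·√0.7323 = 0.496418
d₁ = (ln(S/K) + (r+σ²/2)T) / (σ√T) = (ln(77.1/77.95) + (0.0642+0.5801²/2)·0.7323) / 0.496418 = (-0.010964 + 0.170229) / 0.496418 = 0.320828
d₂ = d₁ − σ√T = 0.320828 − 0.496418 = -0.175590
e^{−rT} = e^{−0.0642·0.7323} = 0.954074
N(d₁) = 0.625830,  N(d₂) = 0.430308
Call price V = S·N(d₁) − K·e^{−rT}·N(d₂) = 48.251461 − 32.002051 = 16.249410
φ(d₁) = (1/√(2π))·e^{−d₁²/2} = 0.378930
ν = S·φ(d₁)·√T = 25.001029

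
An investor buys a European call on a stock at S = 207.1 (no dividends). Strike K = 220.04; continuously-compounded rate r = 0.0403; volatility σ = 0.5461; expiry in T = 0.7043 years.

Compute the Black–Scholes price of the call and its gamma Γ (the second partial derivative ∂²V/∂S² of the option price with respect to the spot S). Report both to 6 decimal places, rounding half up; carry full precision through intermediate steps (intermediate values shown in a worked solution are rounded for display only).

σ√T = 0.5461·√0.7043 = 0.458301
d₁ = (ln(S/K) + (r+σ²/2)T) / (σ√T) = (ln(207.1/220.04) + (0.0403+0.5461²/2)·0.7043) / 0.458301 = (-0.060608 + 0.133403) / 0.458301 = 0.158838
d₂ = d₁ − σ√T = 0.158838 − 0.458301 = -0.299463
e^{−rT} = e^{−0.0403·0.7043} = 0.972016
N(d₁) = 0.563102,  N(d₂) = 0.382293
Call price V = S·N(d₁) − K·e^{−rT}·N(d₂) = 116.618384 − 81.765801 = 34.852583
φ(d₁) = (1/√(2π))·e^{−d₁²/2} = 0.393941
Γ = φ(d₁) / (S·σ·√T) = 0.004150

price = 34.852583
Γ = 0.004150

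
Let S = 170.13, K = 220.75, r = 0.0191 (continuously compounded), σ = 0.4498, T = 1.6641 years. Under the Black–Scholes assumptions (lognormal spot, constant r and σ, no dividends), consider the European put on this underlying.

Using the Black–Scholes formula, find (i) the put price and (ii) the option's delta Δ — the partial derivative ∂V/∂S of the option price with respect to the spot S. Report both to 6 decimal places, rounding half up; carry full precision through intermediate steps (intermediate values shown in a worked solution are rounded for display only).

σ√T = 0.4498·√1.6641 = 0.580242
d₁ = (ln(S/K) + (r+σ²/2)T) / (σ√T) = (ln(170.13/220.75) + (0.0191+0.4498²/2)·1.6641) / 0.580242 = (-0.260468 + 0.200125) / 0.580242 = -0.103997
d₂ = d₁ − σ√T = -0.103997 − 0.580242 = -0.684239
e^{−rT} = e^{−0.0191·1.6641} = 0.968716
N(−d₁) = 0.541414,  N(−d₂) = 0.753088
Put price V = K·e^{−rT}·N(−d₂) − S·N(−d₁) = 161.043267 − 92.110771 = 68.932496
Δ = −N(−d₁) = -0.541414

price = 68.932496
Δ = -0.541414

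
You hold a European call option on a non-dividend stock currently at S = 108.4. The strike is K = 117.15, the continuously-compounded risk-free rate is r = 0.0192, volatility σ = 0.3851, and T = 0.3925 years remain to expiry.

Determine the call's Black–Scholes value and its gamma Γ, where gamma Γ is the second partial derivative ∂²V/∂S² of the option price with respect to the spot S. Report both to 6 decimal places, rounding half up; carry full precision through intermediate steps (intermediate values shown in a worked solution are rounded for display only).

σ√T = 0.3851·√0.3925 = 0.241264
d₁ = (ln(S/K) + (r+σ²/2)T) / (σ√T) = (ln(108.4/117.15) + (0.0192+0.3851²/2)·0.3925) / 0.241264 = (-0.077627 + 0.036640) / 0.241264 = -0.169883
d₂ = d₁ − σ√T = -0.169883 − 0.241264 = -0.411148
e^{−rT} = e^{−0.0192·0.3925} = 0.992492
N(d₁) = 0.432551,  N(d₂) = 0.340482
Call price V = S·N(d₁) − K·e^{−rT}·N(d₂) = 46.888523 − 39.588015 = 7.300508
φ(d₁) = (1/√(2π))·e^{−d₁²/2} = 0.393227
Γ = φ(d₁) / (S·σ·√T) = 0.015036

price = 7.300508
Γ = 0.015036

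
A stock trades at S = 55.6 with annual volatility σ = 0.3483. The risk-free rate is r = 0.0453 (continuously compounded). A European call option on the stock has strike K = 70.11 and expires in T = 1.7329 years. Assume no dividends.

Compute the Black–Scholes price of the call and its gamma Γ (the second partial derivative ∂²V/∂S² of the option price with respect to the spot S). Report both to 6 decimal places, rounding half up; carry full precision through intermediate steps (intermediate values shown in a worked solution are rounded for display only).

price = 6.902190
Γ = 0.015563

σ√T = 0.3483·√1.7329 = 0.458501
d₁ = (ln(S/K) + (r+σ²/2)T) / (σ√T) = (ln(55.6/70.11) + (0.0453+0.3483²/2)·1.7329) / 0.458501 = (-0.231882 + 0.183612) / 0.458501 = -0.105279
d₂ = d₁ − σ√T = -0.105279 − 0.458501 = -0.563779
e^{−rT} = e^{−0.0453·1.7329} = 0.924502
N(d₁) = 0.458077,  N(d₂) = 0.286452
Call price V = S·N(d₁) − K·e^{−rT}·N(d₂) = 25.469103 − 18.566913 = 6.902190
φ(d₁) = (1/√(2π))·e^{−d₁²/2} = 0.396738
Γ = φ(d₁) / (S·σ·√T) = 0.015563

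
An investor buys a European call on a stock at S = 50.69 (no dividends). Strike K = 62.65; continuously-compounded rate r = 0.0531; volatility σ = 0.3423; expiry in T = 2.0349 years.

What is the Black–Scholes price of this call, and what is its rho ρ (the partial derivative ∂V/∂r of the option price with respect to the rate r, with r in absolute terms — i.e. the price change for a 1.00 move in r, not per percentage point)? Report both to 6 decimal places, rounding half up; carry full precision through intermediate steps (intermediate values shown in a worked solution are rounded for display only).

σ√T = 0.3423·√2.0349 = 0.488291
d₁ = (ln(S/K) + (r+σ²/2)T) / (σ√T) = (ln(50.69/62.65) + (0.0531+0.3423²/2)·2.0349) / 0.488291 = (-0.211835 + 0.227267) / 0.488291 = 0.031604
d₂ = d₁ − σ√T = 0.031604 − 0.488291 = -0.456686
e^{−rT} = e^{−0.0531·2.0349} = 0.897580
N(d₁) = 0.512606,  N(d₂) = 0.323948
Call price V = S·N(d₁) − K·e^{−rT}·N(d₂) = 25.984007 − 18.216703 = 7.767304
ρ = K·T·e^{−rT}·N(d₂) = 37.069168

price = 7.767304
ρ = 37.069168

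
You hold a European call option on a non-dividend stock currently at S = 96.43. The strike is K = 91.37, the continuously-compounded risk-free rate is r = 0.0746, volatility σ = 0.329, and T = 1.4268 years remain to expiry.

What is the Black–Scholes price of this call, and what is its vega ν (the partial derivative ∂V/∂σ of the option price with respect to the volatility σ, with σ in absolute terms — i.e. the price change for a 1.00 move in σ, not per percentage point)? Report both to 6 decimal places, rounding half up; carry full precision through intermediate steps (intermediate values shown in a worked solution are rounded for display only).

σ√T = 0.329·√1.4268 = 0.392986
d₁ = (ln(S/K) + (r+σ²/2)T) / (σ√T) = (ln(96.43/91.37) + (0.0746+0.329²/2)·1.4268) / 0.392986 = (0.053900 + 0.183658) / 0.392986 = 0.604496
d₂ = d₁ − σ√T = 0.604496 − 0.392986 = 0.211509
e^{−rT} = e^{−0.0746·1.4268} = 0.899030
N(d₁) = 0.727243,  N(d₂) = 0.583755
Call price V = S·N(d₁) − K·e^{−rT}·N(d₂) = 70.128038 − 47.952177 = 22.175861
φ(d₁) = (1/√(2π))·e^{−d₁²/2} = 0.332324
ν = S·φ(d₁)·√T = 38.278499

price = 22.175861
ν = 38.278499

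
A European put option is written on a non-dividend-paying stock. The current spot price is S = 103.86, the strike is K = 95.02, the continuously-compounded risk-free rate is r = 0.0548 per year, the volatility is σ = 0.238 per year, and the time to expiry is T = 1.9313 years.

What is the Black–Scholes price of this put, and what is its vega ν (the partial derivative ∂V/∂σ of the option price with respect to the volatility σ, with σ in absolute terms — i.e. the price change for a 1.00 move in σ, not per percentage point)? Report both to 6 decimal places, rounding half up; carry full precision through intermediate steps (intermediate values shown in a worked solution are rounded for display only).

σ√T = 0.238·√1.9313 = 0.330752
d₁ = (ln(S/K) + (r+σ²/2)T) / (σ√T) = (ln(103.86/95.02) + (0.0548+0.238²/2)·1.9313) / 0.330752 = (0.088956 + 0.160534) / 0.330752 = 0.754312
d₂ = d₁ − σ√T = 0.754312 − 0.330752 = 0.423561
e^{−rT} = e^{−0.0548·1.9313} = 0.899573
N(−d₁) = 0.225331,  N(−d₂) = 0.335943
Put price V = K·e^{−rT}·N(−d₂) − S·N(−d₁) = 28.715542 − 23.402860 = 5.312682
φ(d₁) = (1/√(2π))·e^{−d₁²/2} = 0.300162
ν = S·φ(d₁)·√T = 43.324070

price = 5.312682
ν = 43.324070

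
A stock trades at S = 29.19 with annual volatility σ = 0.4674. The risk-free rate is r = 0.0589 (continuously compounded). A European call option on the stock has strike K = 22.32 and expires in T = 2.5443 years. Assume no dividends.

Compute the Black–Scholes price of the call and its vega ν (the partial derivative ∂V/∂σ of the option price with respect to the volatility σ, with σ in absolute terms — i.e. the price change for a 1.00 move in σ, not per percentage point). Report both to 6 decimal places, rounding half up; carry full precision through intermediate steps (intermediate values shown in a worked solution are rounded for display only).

σ√T = 0.4674·√2.5443 = 0.745543
d₁ = (ln(S/K) + (r+σ²/2)T) / (σ√T) = (ln(29.19/22.32) + (0.0589+0.4674²/2)·2.5443) / 0.745543 = (0.268343 + 0.427777) / 0.745543 = 0.933708
d₂ = d₁ − σ√T = 0.933708 − 0.745543 = 0.188165
e^{−rT} = e^{−0.0589·2.5443} = 0.860829
N(d₁) = 0.824773,  N(d₂) = 0.574626
Call price V = S·N(d₁) − K·e^{−rT}·N(d₂) = 24.075116 − 11.040699 = 13.034417
φ(d₁) = (1/√(2π))·e^{−d₁²/2} = 0.257988
ν = S·φ(d₁)·√T = 12.012048

price = 13.034417
ν = 12.012048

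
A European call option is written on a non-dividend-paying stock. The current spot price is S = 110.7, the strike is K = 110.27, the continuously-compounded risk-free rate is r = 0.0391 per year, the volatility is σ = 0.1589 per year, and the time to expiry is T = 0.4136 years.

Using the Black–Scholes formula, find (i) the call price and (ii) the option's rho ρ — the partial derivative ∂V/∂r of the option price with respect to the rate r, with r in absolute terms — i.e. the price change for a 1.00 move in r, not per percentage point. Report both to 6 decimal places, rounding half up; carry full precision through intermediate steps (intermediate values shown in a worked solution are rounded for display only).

σ√T = 0.1589·√0.4136 = 0.102191
d₁ = (ln(S/K) + (r+σ²/2)T) / (σ√T) = (ln(110.7/110.27) + (0.0391+0.1589²/2)·0.4136) / 0.102191 = (0.003892 + 0.021393) / 0.102191 = 0.247430
d₂ = d₁ − σ√T = 0.247430 − 0.102191 = 0.145239
e^{−rT} = e^{−0.0391·0.4136} = 0.983958
N(d₁) = 0.597712,  N(d₂) = 0.557739
Call price V = S·N(d₁) − K·e^{−rT}·N(d₂) = 66.166759 − 60.515271 = 5.651488
ρ = K·T·e^{−rT}·N(d₂) = 25.029116

price = 5.651488
ρ = 25.029116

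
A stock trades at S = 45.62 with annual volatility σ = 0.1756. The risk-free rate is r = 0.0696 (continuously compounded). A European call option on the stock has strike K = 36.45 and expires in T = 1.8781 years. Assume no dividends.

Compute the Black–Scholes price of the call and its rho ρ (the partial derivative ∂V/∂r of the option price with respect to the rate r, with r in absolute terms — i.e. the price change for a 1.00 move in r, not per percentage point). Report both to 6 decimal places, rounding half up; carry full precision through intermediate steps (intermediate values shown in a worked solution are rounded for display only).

σ√T = 0.1756·√1.8781 = 0.240649
d₁ = (ln(S/K) + (r+σ²/2)T) / (σ√T) = (ln(45.62/36.45) + (0.0696+0.1756²/2)·1.8781) / 0.240649 = (0.224405 + 0.159672) / 0.240649 = 1.596003
d₂ = d₁ − σ√T = 1.596003 − 0.240649 = 1.355355
e^{−rT} = e^{−0.0696·1.8781} = 0.877467
N(d₁) = 0.944756,  N(d₂) = 0.912348
Call price V = S·N(d₁) − K·e^{−rT}·N(d₂) = 43.099768 − 29.180234 = 13.919534
ρ = K·T·e^{−rT}·N(d₂) = 54.803398

price = 13.919534
ρ = 54.803398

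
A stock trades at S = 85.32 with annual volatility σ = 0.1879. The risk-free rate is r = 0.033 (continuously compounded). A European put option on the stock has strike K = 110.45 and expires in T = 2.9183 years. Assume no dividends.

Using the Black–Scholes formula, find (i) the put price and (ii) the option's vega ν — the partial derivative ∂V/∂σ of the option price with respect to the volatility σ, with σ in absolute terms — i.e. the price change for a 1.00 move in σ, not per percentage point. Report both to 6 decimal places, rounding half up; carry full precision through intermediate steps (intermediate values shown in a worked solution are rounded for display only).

price = 20.786149
ν = 54.811339

σ√T = 0.1879·√2.9183 = 0.320990
d₁ = (ln(S/K) + (r+σ²/2)T) / (σ√T) = (ln(85.32/110.45) + (0.033+0.1879²/2)·2.9183) / 0.320990 = (-0.258154 + 0.147821) / 0.320990 = -0.343726
d₂ = d₁ − σ√T = -0.343726 − 0.320990 = -0.664717
e^{−rT} = e^{−0.033·2.9183} = 0.908188
N(−d₁) = 0.634474,  N(−d₂) = 0.746884
Put price V = K·e^{−rT}·N(−d₂) − S·N(−d₁) = 74.919467 − 54.133318 = 20.786149
φ(d₁) = (1/√(2π))·e^{−d₁²/2} = 0.376058
ν = S·φ(d₁)·√T = 54.811339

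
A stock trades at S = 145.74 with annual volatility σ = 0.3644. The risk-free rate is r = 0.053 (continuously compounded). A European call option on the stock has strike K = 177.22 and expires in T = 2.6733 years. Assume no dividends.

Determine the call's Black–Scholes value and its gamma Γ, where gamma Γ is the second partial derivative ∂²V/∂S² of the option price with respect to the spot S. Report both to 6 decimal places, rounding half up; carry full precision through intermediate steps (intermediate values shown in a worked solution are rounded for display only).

σ√T = 0.3644·√2.6733 = 0.595802
d₁ = (ln(S/K) + (r+σ²/2)T) / (σ√T) = (ln(145.74/177.22) + (0.053+0.3644²/2)·2.6733) / 0.595802 = (-0.195568 + 0.319175) / 0.595802 = 0.207464
d₂ = d₁ − σ√T = 0.207464 − 0.595802 = -0.388339
e^{−rT} = e^{−0.053·2.6733} = 0.867895
N(d₁) = 0.582176,  N(d₂) = 0.348883
Call price V = S·N(d₁) − K·e^{−rT}·N(d₂) = 84.846357 − 53.661064 = 31.185293
φ(d₁) = (1/√(2π))·e^{−d₁²/2} = 0.390449
Γ = φ(d₁) / (S·σ·√T) = 0.004497

price = 31.185293
Γ = 0.004497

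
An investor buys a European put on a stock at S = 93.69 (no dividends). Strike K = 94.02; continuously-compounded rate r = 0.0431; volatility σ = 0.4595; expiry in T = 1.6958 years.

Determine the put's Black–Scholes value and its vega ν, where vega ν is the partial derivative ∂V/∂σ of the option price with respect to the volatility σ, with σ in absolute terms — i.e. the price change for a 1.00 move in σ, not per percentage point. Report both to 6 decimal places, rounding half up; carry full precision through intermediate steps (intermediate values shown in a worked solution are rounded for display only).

price = 18.286759
ν = 44.648824

σ√T = 0.4595·√1.6958 = 0.598374
d₁ = (ln(S/K) + (r+σ²/2)T) / (σ√T) = (ln(93.69/94.02) + (0.0431+0.4595²/2)·1.6958) / 0.598374 = (-0.003516 + 0.252115) / 0.598374 = 0.415457
d₂ = d₁ − σ√T = 0.415457 − 0.598374 = -0.182917
e^{−rT} = e^{−0.0431·1.6958} = 0.929518
N(−d₁) = 0.338904,  N(−d₂) = 0.572568
Put price V = K·e^{−rT}·N(−d₂) − S·N(−d₁) = 50.038646 − 31.751887 = 18.286759
φ(d₁) = (1/√(2π))·e^{−d₁²/2} = 0.365957
ν = S·φ(d₁)·√T = 44.648824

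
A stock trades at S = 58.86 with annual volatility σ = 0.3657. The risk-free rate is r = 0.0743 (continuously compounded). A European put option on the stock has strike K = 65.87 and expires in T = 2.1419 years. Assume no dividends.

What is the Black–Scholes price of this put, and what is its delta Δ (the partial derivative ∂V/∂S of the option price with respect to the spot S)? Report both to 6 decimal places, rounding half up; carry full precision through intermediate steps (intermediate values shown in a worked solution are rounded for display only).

price = 10.840743
Δ = -0.361402

σ√T = 0.3657·√2.1419 = 0.535210
d₁ = (ln(S/K) + (r+σ²/2)T) / (σ√T) = (ln(58.86/65.87) + (0.0743+0.3657²/2)·2.1419) / 0.535210 = (-0.112521 + 0.302368) / 0.535210 = 0.354715
d₂ = d₁ − σ√T = 0.354715 − 0.535210 = -0.180496
e^{−rT} = e^{−0.0743·2.1419} = 0.852874
N(−d₁) = 0.361402,  N(−d₂) = 0.571618
Put price V = K·e^{−rT}·N(−d₂) − S·N(−d₁) = 32.112849 − 21.272106 = 10.840743
Δ = −N(−d₁) = -0.361402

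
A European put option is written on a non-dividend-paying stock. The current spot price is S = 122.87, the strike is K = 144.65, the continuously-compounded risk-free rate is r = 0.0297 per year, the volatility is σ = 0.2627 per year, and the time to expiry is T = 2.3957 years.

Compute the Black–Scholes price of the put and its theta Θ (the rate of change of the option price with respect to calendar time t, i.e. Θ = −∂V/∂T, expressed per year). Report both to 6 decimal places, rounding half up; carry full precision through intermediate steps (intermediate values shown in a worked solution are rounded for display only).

price = 27.193159
Θ = -1.492858

σ√T = 0.2627·√2.3957 = 0.406608
d₁ = (ln(S/K) + (r+σ²/2)T) / (σ√T) = (ln(122.87/144.65) + (0.0297+0.2627²/2)·2.3957) / 0.406608 = (-0.163190 + 0.153817) / 0.406608 = -0.023051
d₂ = d₁ − σ√T = -0.023051 − 0.406608 = -0.429659
e^{−rT} = e^{−0.0297·2.3957} = 0.931320
N(−d₁) = 0.509195,  N(−d₂) = 0.666278
Put price V = K·e^{−rT}·N(−d₂) − S·N(−d₁) = 89.757968 − 62.564809 = 27.193159
φ(d₁) = (1/√(2π))·e^{−d₁²/2} = 0.398836
Θ = −S·φ(d₁)·σ/(2√T) + r·K·e^{−rT}·N(−d₂) = −4.158669 + 2.665812 = -1.492858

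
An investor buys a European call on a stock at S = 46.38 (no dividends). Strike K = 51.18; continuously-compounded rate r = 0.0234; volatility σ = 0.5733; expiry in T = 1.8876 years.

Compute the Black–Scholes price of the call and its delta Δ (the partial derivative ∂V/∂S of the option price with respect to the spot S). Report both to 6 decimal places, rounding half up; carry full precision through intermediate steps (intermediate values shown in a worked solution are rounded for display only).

σ√T = 0.5733·√1.8876 = 0.787657
d₁ = (ln(S/K) + (r+σ²/2)T) / (σ√T) = (ln(46.38/51.18) + (0.0234+0.5733²/2)·1.8876) / 0.787657 = (-0.098480 + 0.354371) / 0.787657 = 0.324876
d₂ = d₁ − σ√T = 0.324876 − 0.787657 = -0.462781
e^{−rT} = e^{−0.0234·1.8876} = 0.956791
N(d₁) = 0.627363,  N(d₂) = 0.321761
Call price V = S·N(d₁) − K·e^{−rT}·N(d₂) = 29.097076 − 15.756174 = 13.340903
Δ = N(d₁) = 0.627363

price = 13.340903
Δ = 0.627363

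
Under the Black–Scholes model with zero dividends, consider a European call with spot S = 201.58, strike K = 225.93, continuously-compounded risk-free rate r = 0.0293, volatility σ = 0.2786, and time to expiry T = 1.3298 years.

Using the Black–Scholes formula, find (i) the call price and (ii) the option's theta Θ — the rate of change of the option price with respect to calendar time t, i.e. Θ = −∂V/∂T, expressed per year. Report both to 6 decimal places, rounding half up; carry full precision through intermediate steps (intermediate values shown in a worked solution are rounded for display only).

σ√T = 0.2786·√1.3298 = 0.321273
d₁ = (ln(S/K) + (r+σ²/2)T) / (σ√T) = (ln(201.58/225.93) + (0.0293+0.2786²/2)·1.3298) / 0.321273 = (-0.114039 + 0.090571) / 0.321273 = -0.073046
d₂ = d₁ − σ√T = -0.073046 − 0.321273 = -0.394319
e^{−rT} = e^{−0.0293·1.3298} = 0.961786
N(d₁) = 0.470885,  N(d₂) = 0.346673
Call price V = S·N(d₁) − K·e^{−rT}·N(d₂) = 94.920984 − 75.330758 = 19.590226
φ(d₁) = (1/√(2π))·e^{−d₁²/2} = 0.397879
Θ = −S·φ(d₁)·σ/(2√T) − r·K·e^{−rT}·N(d₂) = −9.688507 − 2.207191 = -11.895698

price = 19.590226
Θ = -11.895698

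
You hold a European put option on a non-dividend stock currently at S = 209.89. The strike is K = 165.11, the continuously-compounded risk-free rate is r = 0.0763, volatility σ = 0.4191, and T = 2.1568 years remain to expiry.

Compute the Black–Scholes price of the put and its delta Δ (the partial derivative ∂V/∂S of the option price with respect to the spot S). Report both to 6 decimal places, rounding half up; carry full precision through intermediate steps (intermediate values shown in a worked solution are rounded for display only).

σ√T = 0.4191·√2.1568 = 0.615492
d₁ = (ln(S/K) + (r+σ²/2)T) / (σ√T) = (ln(209.89/165.11) + (0.0763+0.4191²/2)·2.1568) / 0.615492 = (0.239972 + 0.353979) / 0.615492 = 0.965001
d₂ = d₁ − σ√T = 0.965001 − 0.615492 = 0.349509
e^{−rT} = e^{−0.0763·2.1568} = 0.848264
N(−d₁) = 0.167272,  N(−d₂) = 0.363354
Put price V = K·e^{−rT}·N(−d₂) − S·N(−d₁) = 50.890140 − 35.108734 = 15.781406
Δ = −N(−d₁) = -0.167272

price = 15.781406
Δ = -0.167272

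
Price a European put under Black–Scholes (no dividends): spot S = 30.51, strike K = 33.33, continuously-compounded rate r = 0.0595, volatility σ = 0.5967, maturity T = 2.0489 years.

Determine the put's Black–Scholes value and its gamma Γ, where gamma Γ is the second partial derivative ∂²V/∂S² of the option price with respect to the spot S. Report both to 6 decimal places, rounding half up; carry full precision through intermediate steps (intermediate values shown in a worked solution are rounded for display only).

σ√T = 0.5967·√2.0489 = 0.854115
d₁ = (ln(S/K) + (r+σ²/2)T) / (σ√T) = (ln(30.51/33.33) + (0.0595+0.5967²/2)·2.0489) / 0.854115 = (-0.088403 + 0.486666) / 0.854115 = 0.466287
d₂ = d₁ − σ√T = 0.466287 − 0.854115 = -0.387828
e^{−rT} = e^{−0.0595·2.0489} = 0.885228
N(−d₁) = 0.320505,  N(−d₂) = 0.650929
Put price V = K·e^{−rT}·N(−d₂) − S·N(−d₁) = 19.205427 − 9.778613 = 9.426814
φ(d₁) = (1/√(2π))·e^{−d₁²/2} = 0.357847
Γ = φ(d₁) / (S·σ·√T) = 0.013732

price = 9.426814
Γ = 0.013732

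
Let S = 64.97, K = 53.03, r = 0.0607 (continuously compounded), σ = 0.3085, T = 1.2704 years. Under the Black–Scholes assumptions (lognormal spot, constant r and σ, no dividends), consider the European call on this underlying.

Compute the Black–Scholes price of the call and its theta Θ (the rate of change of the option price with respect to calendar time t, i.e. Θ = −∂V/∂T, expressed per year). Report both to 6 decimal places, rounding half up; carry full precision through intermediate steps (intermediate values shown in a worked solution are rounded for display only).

σ√T = 0.3085·√1.2704 = 0.347717
d₁ = (ln(S/K) + (r+σ²/2)T) / (σ√T) = (ln(64.97/53.03) + (0.0607+0.3085²/2)·1.2704) / 0.347717 = (0.203068 + 0.137567) / 0.347717 = 0.979633
d₂ = d₁ − σ√T = 0.979633 − 0.347717 = 0.631916
e^{−rT} = e^{−0.0607·1.2704} = 0.925785
N(d₁) = 0.836366,  N(d₂) = 0.736279
Call price V = S·N(d₁) − K·e^{−rT}·N(d₂) = 54.338716 − 36.147166 = 18.191550
φ(d₁) = (1/√(2π))·e^{−d₁²/2} = 0.246898
Θ = −S·φ(d₁)·σ/(2√T) − r·K·e^{−rT}·N(d₂) = −2.195260 − 2.194133 = -4.389393

price = 18.191550
Θ = -4.389393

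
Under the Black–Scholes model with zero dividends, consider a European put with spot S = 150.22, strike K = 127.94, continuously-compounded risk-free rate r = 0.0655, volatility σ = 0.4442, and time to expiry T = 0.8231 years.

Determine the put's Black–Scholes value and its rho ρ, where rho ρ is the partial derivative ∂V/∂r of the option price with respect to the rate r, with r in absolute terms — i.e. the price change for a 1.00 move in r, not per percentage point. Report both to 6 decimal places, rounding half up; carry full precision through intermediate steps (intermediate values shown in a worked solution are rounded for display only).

σ√T = 0.4442·√0.8231 = 0.403000
d₁ = (ln(S/K) + (r+σ²/2)T) / (σ√T) = (ln(150.22/127.94) + (0.0655+0.4442²/2)·0.8231) / 0.403000 = (0.160539 + 0.135117) / 0.403000 = 0.733640
d₂ = d₁ − σ√T = 0.733640 − 0.403000 = 0.330641
e^{−rT} = e^{−0.0655·0.8231} = 0.947514
N(−d₁) = 0.231584,  N(−d₂) = 0.370458
Put price V = K·e^{−rT}·N(−d₂) − S·N(−d₁) = 44.908771 − 34.788542 = 10.120229
ρ = −K·T·e^{−rT}·N(−d₂) = -36.964409

price = 10.120229
ρ = -36.964409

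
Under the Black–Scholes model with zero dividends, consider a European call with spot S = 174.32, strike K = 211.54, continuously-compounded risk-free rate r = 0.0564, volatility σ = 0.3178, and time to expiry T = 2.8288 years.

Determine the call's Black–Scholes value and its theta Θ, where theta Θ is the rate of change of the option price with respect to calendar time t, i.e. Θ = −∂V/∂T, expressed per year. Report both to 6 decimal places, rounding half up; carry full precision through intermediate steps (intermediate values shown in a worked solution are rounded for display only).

σ√T = 0.3178·√2.8288 = 0.534509
d₁ = (ln(S/K) + (r+σ²/2)T) / (σ√T) = (ln(174.32/211.54) + (0.0564+0.3178²/2)·2.8288) / 0.534509 = (-0.193521 + 0.302394) / 0.534509 = 0.203688
d₂ = d₁ − σ√T = 0.203688 − 0.534509 = -0.330821
e^{−rT} = e^{−0.0564·2.8288} = 0.852532
N(d₁) = 0.580701,  N(d₂) = 0.370390
Call price V = S·N(d₁) − K·e^{−rT}·N(d₂) = 101.227828 − 66.797802 = 34.430026
φ(d₁) = (1/√(2π))·e^{−d₁²/2} = 0.390752
Θ = −S·φ(d₁)·σ/(2√T) − r·K·e^{−rT}·N(d₂) = −6.435331 − 3.767396 = -10.202727

price = 34.430026
Θ = -10.202727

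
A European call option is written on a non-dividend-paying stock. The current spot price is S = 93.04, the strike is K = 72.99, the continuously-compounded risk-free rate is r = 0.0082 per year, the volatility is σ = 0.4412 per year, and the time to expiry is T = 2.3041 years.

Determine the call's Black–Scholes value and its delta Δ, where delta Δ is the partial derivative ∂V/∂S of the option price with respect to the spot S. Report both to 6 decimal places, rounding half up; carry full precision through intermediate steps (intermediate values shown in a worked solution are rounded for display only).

price = 33.856595
Δ = 0.765919

σ√T = 0.4412·√2.3041 = 0.669709
d₁ = (ln(S/K) + (r+σ²/2)T) / (σ√T) = (ln(93.04/72.99) + (0.0082+0.4412²/2)·2.3041) / 0.669709 = (0.242707 + 0.243149) / 0.669709 = 0.725473
d₂ = d₁ − σ√T = 0.725473 − 0.669709 = 0.055764
e^{−rT} = e^{−0.0082·2.3041} = 0.981284
N(d₁) = 0.765919,  N(d₂) = 0.522235
Call price V = S·N(d₁) − K·e^{−rT}·N(d₂) = 71.261106 − 37.404511 = 33.856595
Δ = N(d₁) = 0.765919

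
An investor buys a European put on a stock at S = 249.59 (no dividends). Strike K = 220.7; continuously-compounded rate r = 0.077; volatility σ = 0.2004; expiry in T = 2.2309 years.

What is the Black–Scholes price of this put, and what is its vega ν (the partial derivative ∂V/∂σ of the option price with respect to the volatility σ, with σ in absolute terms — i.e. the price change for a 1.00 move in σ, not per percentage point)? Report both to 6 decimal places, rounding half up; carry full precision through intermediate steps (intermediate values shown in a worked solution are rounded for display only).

σ√T = 0.2004·√2.2309 = 0.299321
d₁ = (ln(S/K) + (r+σ²/2)T) / (σ√T) = (ln(249.59/220.7) + (0.077+0.2004²/2)·2.2309) / 0.299321 = (0.123015 + 0.216576) / 0.299321 = 1.134537
d₂ = d₁ − σ√T = 1.134537 − 0.299321 = 0.835216
e^{−rT} = e^{−0.077·2.2309} = 0.842165
N(−d₁) = 0.128285,  N(−d₂) = 0.201798
Put price V = K·e^{−rT}·N(−d₂) − S·N(−d₁) = 37.507380 − 32.018573 = 5.488808
φ(d₁) = (1/√(2π))·e^{−d₁²/2} = 0.209606
ν = S·φ(d₁)·√T = 78.139560

price = 5.488808
ν = 78.139560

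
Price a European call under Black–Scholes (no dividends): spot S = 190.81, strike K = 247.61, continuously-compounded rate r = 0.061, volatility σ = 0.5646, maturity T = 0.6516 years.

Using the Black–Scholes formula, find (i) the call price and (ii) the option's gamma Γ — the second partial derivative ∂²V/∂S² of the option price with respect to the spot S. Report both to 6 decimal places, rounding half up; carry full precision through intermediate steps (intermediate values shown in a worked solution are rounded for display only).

price = 19.420404
Γ = 0.004439

σ√T = 0.5646·√0.6516 = 0.455755
d₁ = (ln(S/K) + (r+σ²/2)T) / (σ√T) = (ln(190.81/247.61) + (0.061+0.5646²/2)·0.6516) / 0.455755 = (-0.260577 + 0.143604) / 0.455755 = -0.256657
d₂ = d₁ − σ√T = -0.256657 − 0.455755 = -0.712412
e^{−rT} = e^{−0.061·0.6516} = 0.961032
N(d₁) = 0.398722,  N(d₂) = 0.238105
Call price V = S·N(d₁) − K·e^{−rT}·N(d₂) = 76.080078 − 56.659673 = 19.420404
φ(d₁) = (1/√(2π))·e^{−d₁²/2} = 0.386017
Γ = φ(d₁) / (S·σ·√T) = 0.004439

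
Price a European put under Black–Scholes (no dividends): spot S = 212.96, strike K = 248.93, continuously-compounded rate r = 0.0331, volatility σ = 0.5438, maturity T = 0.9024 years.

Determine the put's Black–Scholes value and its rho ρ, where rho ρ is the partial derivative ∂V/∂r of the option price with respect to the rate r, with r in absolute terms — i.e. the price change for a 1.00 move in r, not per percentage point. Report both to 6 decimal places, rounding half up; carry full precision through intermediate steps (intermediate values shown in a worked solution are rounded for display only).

σ√T = 0.5438·√0.9024 = 0.516581
d₁ = (ln(S/K) + (r+σ²/2)T) / (σ√T) = (ln(212.96/248.93) + (0.0331+0.5438²/2)·0.9024) / 0.516581 = (-0.156067 + 0.163298) / 0.516581 = 0.013996
d₂ = d₁ − σ√T = 0.013996 − 0.516581 = -0.502585
e^{−rT} = e^{−0.0331·0.9024} = 0.970572
N(−d₁) = 0.494416,  N(−d₂) = 0.692372
Put price V = K·e^{−rT}·N(−d₂) − S·N(−d₁) = 167.280223 − 105.290932 = 61.989291
ρ = −K·T·e^{−rT}·N(−d₂) = -150.953673

price = 61.989291
ρ = -150.953673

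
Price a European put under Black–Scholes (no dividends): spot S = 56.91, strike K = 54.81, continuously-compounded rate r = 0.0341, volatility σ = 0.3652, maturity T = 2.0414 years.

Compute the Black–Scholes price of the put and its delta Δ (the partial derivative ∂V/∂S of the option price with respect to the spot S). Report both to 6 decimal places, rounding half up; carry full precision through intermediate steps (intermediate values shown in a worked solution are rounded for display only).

price = 8.453651
Δ = -0.320479

σ√T = 0.3652·√2.0414 = 0.521789
d₁ = (ln(S/K) + (r+σ²/2)T) / (σ√T) = (ln(56.91/54.81) + (0.0341+0.3652²/2)·2.0414) / 0.521789 = (0.037598 + 0.205744) / 0.521789 = 0.466361
d₂ = d₁ − σ√T = 0.466361 − 0.521789 = -0.055428
e^{−rT} = e^{−0.0341·2.0414} = 0.932756
N(−d₁) = 0.320479,  N(−d₂) = 0.522101
Put price V = K·e^{−rT}·N(−d₂) − S·N(−d₁) = 26.692086 − 18.238435 = 8.453651
Δ = −N(−d₁) = -0.320479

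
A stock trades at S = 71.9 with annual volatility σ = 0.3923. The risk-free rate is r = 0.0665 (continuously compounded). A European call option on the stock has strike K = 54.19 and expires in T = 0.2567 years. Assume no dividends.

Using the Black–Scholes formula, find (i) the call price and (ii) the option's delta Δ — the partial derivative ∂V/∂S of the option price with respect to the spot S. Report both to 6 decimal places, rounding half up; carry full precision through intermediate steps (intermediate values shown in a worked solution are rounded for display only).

σ√T = 0.3923·√0.2567 = 0.198761
d₁ = (ln(S/K) + (r+σ²/2)T) / (σ√T) = (ln(71.9/54.19) + (0.0665+0.3923²/2)·0.2567) / 0.198761 = (0.282780 + 0.036824) / 0.198761 = 1.607978
d₂ = d₁ − σ√T = 1.607978 − 0.198761 = 1.409217
e^{−rT} = e^{−0.0665·0.2567} = 0.983074
N(d₁) = 0.946080,  N(d₂) = 0.920615
Call price V = S·N(d₁) − K·e^{−rT}·N(d₂) = 68.023153 − 49.043711 = 18.979443
Δ = N(d₁) = 0.946080

price = 18.979443
Δ = 0.946080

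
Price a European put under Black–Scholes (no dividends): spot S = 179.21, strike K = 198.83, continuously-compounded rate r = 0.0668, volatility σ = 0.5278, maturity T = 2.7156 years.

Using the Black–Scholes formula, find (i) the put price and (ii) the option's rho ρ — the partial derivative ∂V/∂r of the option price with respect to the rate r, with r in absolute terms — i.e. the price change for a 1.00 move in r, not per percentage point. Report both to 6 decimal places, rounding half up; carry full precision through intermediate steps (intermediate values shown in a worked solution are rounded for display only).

price = 51.562939
ρ = -286.091061

σ√T = 0.5278·√2.7156 = 0.869766
d₁ = (ln(S/K) + (r+σ²/2)T) / (σ√T) = (ln(179.21/198.83) + (0.0668+0.5278²/2)·2.7156) / 0.869766 = (-0.103892 + 0.559648) / 0.869766 = 0.523999
d₂ = d₁ − σ√T = 0.523999 − 0.869766 = -0.345767
e^{−rT} = e^{−0.0668·2.7156} = 0.834100
N(−d₁) = 0.300140,  N(−d₂) = 0.635241
Put price V = K·e^{−rT}·N(−d₂) − S·N(−d₁) = 105.350958 − 53.788019 = 51.562939
ρ = −K·T·e^{−rT}·N(−d₂) = -286.091061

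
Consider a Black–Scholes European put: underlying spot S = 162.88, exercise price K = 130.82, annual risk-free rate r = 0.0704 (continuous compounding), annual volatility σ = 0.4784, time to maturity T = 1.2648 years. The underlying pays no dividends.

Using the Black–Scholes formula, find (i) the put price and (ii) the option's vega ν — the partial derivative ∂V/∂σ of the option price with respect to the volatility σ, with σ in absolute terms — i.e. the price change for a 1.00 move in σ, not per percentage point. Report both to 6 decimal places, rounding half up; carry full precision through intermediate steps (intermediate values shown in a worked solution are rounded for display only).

σ√T = 0.4784·√1.2648 = 0.538025
d₁ = (ln(S/K) + (r+σ²/2)T) / (σ√T) = (ln(162.88/130.82) + (0.0704+0.4784²/2)·1.2648) / 0.538025 = (0.219191 + 0.233777) / 0.538025 = 0.841911
d₂ = d₁ − σ√T = 0.841911 − 0.538025 = 0.303886
e^{−rT} = e^{−0.0704·1.2648} = 0.914807
N(−d₁) = 0.199919,  N(−d₂) = 0.380607
Put price V = K·e^{−rT}·N(−d₂) − S·N(−d₁) = 45.549220 − 32.562810 = 12.986410
φ(d₁) = (1/√(2π))·e^{−d₁²/2} = 0.279894
ν = S·φ(d₁)·√T = 51.271013

price = 12.986410
ν = 51.271013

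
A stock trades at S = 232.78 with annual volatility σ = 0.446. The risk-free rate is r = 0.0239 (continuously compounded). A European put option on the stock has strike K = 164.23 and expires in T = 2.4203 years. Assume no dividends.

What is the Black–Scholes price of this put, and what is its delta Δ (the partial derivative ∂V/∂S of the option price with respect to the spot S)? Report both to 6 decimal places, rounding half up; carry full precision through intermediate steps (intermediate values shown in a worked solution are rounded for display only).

σ√T = 0.446·√2.4203 = 0.693856
d₁ = (ln(S/K) + (r+σ²/2)T) / (σ√T) = (ln(232.78/164.23) + (0.0239+0.446²/2)·2.4203) / 0.693856 = (0.348826 + 0.298563) / 0.693856 = 0.933031
d₂ = d₁ − σ√T = 0.933031 − 0.693856 = 0.239175
e^{−rT} = e^{−0.0239·2.4203} = 0.943796
N(−d₁) = 0.175402,  N(−d₂) = 0.405485
Put price V = K·e^{−rT}·N(−d₂) − S·N(−d₁) = 62.850029 − 40.830077 = 22.019953
Δ = −N(−d₁) = -0.175402

price = 22.019953
Δ = -0.175402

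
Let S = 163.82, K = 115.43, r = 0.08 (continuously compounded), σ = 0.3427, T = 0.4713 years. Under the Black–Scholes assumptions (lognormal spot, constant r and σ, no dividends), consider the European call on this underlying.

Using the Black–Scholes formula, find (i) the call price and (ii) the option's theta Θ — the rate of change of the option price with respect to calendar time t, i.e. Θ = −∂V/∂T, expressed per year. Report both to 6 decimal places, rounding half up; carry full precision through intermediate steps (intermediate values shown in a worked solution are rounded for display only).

σ√T = 0.3427·√0.4713 = 0.235268
d₁ = (ln(S/K) + (r+σ²/2)T) / (σ√T) = (ln(163.82/115.43) + (0.08+0.3427²/2)·0.4713) / 0.235268 = (0.350104 + 0.065380) / 0.235268 = 1.766001
d₂ = d₁ − σ√T = 1.766001 − 0.235268 = 1.530733
e^{−rT} = e^{−0.08·0.4713} = 0.962998
N(d₁) = 0.961302,  N(d₂) = 0.937082
Call price V = S·N(d₁) − K·e^{−rT}·N(d₂) = 157.480520 − 104.164994 = 53.315526
φ(d₁) = (1/√(2π))·e^{−d₁²/2} = 0.083884
Θ = −S·φ(d₁)·σ/(2√T) − r·K·e^{−rT}·N(d₂) = −3.429907 − 8.333200 = -11.763107

price = 53.315526
Θ = -11.763107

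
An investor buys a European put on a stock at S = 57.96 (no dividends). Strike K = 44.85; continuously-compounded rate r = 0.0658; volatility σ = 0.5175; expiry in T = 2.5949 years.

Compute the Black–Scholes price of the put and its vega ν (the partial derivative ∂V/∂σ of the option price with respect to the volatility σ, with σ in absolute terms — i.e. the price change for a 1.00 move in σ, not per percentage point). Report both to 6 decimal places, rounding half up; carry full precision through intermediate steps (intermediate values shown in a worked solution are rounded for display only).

price = 7.241911
ν = 24.187678

σ√T = 0.5175·√2.5949 = 0.833625
d₁ = (ln(S/K) + (r+σ²/2)T) / (σ√T) = (ln(57.96/44.85) + (0.0658+0.5175²/2)·2.5949) / 0.833625 = (0.256430 + 0.518210) / 0.833625 = 0.929242
d₂ = d₁ − σ√T = 0.929242 − 0.833625 = 0.095617
e^{−rT} = e^{−0.0658·2.5949} = 0.843037
N(−d₁) = 0.176382,  N(−d₂) = 0.461912
Put price V = K·e^{−rT}·N(−d₂) − S·N(−d₁) = 17.465004 − 10.223093 = 7.241911
φ(d₁) = (1/√(2π))·e^{−d₁²/2} = 0.259063
ν = S·φ(d₁)·√T = 24.187678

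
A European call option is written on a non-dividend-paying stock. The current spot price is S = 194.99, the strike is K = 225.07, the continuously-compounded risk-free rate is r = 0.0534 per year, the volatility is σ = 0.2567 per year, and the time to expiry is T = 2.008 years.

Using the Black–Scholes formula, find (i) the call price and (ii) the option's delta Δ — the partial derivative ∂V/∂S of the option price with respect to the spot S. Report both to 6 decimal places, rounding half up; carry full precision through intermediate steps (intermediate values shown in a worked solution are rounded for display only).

price = 25.203202
Δ = 0.532780

σ√T = 0.2567·√2.008 = 0.363754
d₁ = (ln(S/K) + (r+σ²/2)T) / (σ√T) = (ln(194.99/225.07) + (0.0534+0.2567²/2)·2.008) / 0.363754 = (-0.143463 + 0.173386) / 0.363754 = 0.082260
d₂ = d₁ − σ√T = 0.082260 − 0.363754 = -0.281494
e^{−rT} = e^{−0.0534·2.008} = 0.898322
N(d₁) = 0.532780,  N(d₂) = 0.389166
Call price V = S·N(d₁) − K·e^{−rT}·N(d₂) = 103.886793 − 78.683591 = 25.203202
Δ = N(d₁) = 0.532780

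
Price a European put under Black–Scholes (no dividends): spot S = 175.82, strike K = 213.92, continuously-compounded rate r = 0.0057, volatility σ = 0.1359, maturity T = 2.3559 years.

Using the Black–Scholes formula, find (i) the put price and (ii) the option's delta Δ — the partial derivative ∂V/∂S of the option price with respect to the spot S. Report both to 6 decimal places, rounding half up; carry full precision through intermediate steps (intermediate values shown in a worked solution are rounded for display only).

price = 39.449376
Δ = -0.779835

σ√T = 0.1359·√2.3559 = 0.208592
d₁ = (ln(S/K) + (r+σ²/2)T) / (σ√T) = (ln(175.82/213.92) + (0.0057+0.1359²/2)·2.3559) / 0.208592 = (-0.196141 + 0.035184) / 0.208592 = -0.771637
d₂ = d₁ − σ√T = -0.771637 − 0.208592 = -0.980229
e^{−rT} = e^{−0.0057·2.3559} = 0.986661
N(−d₁) = 0.779835,  N(−d₂) = 0.836513
Put price V = K·e^{−rT}·N(−d₂) − S·N(−d₁) = 176.560017 − 137.110641 = 39.449376
Δ = −N(−d₁) = -0.779835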